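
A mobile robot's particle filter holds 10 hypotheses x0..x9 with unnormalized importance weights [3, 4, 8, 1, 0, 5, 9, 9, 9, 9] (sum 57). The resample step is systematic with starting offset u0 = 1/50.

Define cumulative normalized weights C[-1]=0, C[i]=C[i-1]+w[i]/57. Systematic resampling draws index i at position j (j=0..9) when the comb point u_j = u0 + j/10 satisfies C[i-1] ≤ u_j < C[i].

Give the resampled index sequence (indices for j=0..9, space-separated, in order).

C = [1/19, 7/57, 5/19, 16/57, 16/57, 7/19, 10/19, 13/19, 16/19, 1]
j=0: u_0=1/50 ∈ [0, 1/19) → index 0
j=1: u_1=3/25 ∈ [1/19, 7/57) → index 1
j=2: u_2=11/50 ∈ [7/57, 5/19) → index 2
j=3: u_3=8/25 ∈ [16/57, 7/19) → index 5
j=4: u_4=21/50 ∈ [7/19, 10/19) → index 6
j=5: u_5=13/25 ∈ [7/19, 10/19) → index 6
j=6: u_6=31/50 ∈ [10/19, 13/19) → index 7
j=7: u_7=18/25 ∈ [13/19, 16/19) → index 8
j=8: u_8=41/50 ∈ [13/19, 16/19) → index 8
j=9: u_9=23/25 ∈ [16/19, 1) → index 9

0 1 2 5 6 6 7 8 8 9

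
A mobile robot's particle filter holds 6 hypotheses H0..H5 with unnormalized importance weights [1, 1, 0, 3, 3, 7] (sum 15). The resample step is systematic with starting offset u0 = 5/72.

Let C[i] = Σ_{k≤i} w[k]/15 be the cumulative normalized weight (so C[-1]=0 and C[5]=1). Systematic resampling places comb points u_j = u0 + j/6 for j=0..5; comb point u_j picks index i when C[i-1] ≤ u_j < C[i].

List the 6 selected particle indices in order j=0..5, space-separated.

C = [1/15, 2/15, 2/15, 1/3, 8/15, 1]
j=0: u_0=5/72 ∈ [1/15, 2/15) → index 1
j=1: u_1=17/72 ∈ [2/15, 1/3) → index 3
j=2: u_2=29/72 ∈ [1/3, 8/15) → index 4
j=3: u_3=41/72 ∈ [8/15, 1) → index 5
j=4: u_4=53/72 ∈ [8/15, 1) → index 5
j=5: u_5=65/72 ∈ [8/15, 1) → index 5

1 3 4 5 5 5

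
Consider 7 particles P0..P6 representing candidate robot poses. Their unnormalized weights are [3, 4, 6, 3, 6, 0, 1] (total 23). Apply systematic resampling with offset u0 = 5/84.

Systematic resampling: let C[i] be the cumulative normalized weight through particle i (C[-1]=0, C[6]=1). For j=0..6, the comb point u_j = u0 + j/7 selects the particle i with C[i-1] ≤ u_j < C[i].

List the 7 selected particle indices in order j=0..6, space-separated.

C = [3/23, 7/23, 13/23, 16/23, 22/23, 22/23, 1]
j=0: u_0=5/84 ∈ [0, 3/23) → index 0
j=1: u_1=17/84 ∈ [3/23, 7/23) → index 1
j=2: u_2=29/84 ∈ [7/23, 13/23) → index 2
j=3: u_3=41/84 ∈ [7/23, 13/23) → index 2
j=4: u_4=53/84 ∈ [13/23, 16/23) → index 3
j=5: u_5=65/84 ∈ [16/23, 22/23) → index 4
j=6: u_6=11/12 ∈ [16/23, 22/23) → index 4

0 1 2 2 3 4 4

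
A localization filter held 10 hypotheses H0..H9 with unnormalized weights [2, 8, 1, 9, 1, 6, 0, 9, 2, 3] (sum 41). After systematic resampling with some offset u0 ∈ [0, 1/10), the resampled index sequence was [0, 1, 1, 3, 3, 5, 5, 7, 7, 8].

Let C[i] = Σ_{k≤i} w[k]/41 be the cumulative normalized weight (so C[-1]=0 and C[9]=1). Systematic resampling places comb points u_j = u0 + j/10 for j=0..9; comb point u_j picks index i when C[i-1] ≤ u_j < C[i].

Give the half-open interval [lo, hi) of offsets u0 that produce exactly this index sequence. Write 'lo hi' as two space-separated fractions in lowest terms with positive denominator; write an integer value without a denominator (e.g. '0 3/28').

C = [2/41, 10/41, 11/41, 20/41, 21/41, 27/41, 27/41, 36/41, 38/41, 1]
j=0 picked index 0: u0 ∈ [0, 2/41)
j=1 picked index 1: u0 ∈ [-21/410, 59/410)
j=2 picked index 1: u0 ∈ [-31/205, 9/205)
j=3 picked index 3: u0 ∈ [-13/410, 77/410)
j=4 picked index 3: u0 ∈ [-27/205, 18/205)
j=5 picked index 5: u0 ∈ [1/82, 13/82)
j=6 picked index 5: u0 ∈ [-18/205, 12/205)
j=7 picked index 7: u0 ∈ [-17/410, 73/410)
j=8 picked index 7: u0 ∈ [-29/205, 16/205)
j=9 picked index 8: u0 ∈ [-9/410, 11/410)
intersection: [1/82, 11/410)

1/82 11/410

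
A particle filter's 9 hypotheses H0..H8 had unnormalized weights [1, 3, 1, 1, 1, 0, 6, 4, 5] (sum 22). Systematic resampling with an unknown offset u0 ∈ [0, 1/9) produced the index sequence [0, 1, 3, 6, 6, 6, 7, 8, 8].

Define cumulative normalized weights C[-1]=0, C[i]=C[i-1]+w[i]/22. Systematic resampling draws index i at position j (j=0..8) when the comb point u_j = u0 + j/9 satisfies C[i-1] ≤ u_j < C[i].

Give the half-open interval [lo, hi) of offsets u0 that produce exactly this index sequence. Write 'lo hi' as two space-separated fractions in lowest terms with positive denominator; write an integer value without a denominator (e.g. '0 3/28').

1/198 7/198

C = [1/22, 2/11, 5/22, 3/11, 7/22, 7/22, 13/22, 17/22, 1]
j=0 picked index 0: u0 ∈ [0, 1/22)
j=1 picked index 1: u0 ∈ [-13/198, 7/99)
j=2 picked index 3: u0 ∈ [1/198, 5/99)
j=3 picked index 6: u0 ∈ [-1/66, 17/66)
j=4 picked index 6: u0 ∈ [-25/198, 29/198)
j=5 picked index 6: u0 ∈ [-47/198, 7/198)
j=6 picked index 7: u0 ∈ [-5/66, 7/66)
j=7 picked index 8: u0 ∈ [-1/198, 2/9)
j=8 picked index 8: u0 ∈ [-23/198, 1/9)
intersection: [1/198, 7/198)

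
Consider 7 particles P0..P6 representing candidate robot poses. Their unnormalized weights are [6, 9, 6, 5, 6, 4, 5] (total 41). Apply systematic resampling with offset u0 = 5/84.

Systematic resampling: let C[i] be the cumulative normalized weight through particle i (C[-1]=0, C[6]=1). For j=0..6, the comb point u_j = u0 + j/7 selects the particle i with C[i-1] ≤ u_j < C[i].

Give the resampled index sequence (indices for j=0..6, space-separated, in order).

0 1 1 2 3 4 6

C = [6/41, 15/41, 21/41, 26/41, 32/41, 36/41, 1]
j=0: u_0=5/84 ∈ [0, 6/41) → index 0
j=1: u_1=17/84 ∈ [6/41, 15/41) → index 1
j=2: u_2=29/84 ∈ [6/41, 15/41) → index 1
j=3: u_3=41/84 ∈ [15/41, 21/41) → index 2
j=4: u_4=53/84 ∈ [21/41, 26/41) → index 3
j=5: u_5=65/84 ∈ [26/41, 32/41) → index 4
j=6: u_6=11/12 ∈ [36/41, 1) → index 6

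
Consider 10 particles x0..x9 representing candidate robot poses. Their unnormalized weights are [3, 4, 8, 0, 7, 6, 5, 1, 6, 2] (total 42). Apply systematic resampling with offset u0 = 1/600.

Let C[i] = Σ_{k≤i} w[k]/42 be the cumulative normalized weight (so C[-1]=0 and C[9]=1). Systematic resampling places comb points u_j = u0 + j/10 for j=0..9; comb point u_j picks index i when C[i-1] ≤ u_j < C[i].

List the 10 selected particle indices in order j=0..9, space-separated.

0 1 2 2 4 4 5 6 7 8

C = [1/14, 1/6, 5/14, 5/14, 11/21, 2/3, 11/14, 17/21, 20/21, 1]
j=0: u_0=1/600 ∈ [0, 1/14) → index 0
j=1: u_1=61/600 ∈ [1/14, 1/6) → index 1
j=2: u_2=121/600 ∈ [1/6, 5/14) → index 2
j=3: u_3=181/600 ∈ [1/6, 5/14) → index 2
j=4: u_4=241/600 ∈ [5/14, 11/21) → index 4
j=5: u_5=301/600 ∈ [5/14, 11/21) → index 4
j=6: u_6=361/600 ∈ [11/21, 2/3) → index 5
j=7: u_7=421/600 ∈ [2/3, 11/14) → index 6
j=8: u_8=481/600 ∈ [11/14, 17/21) → index 7
j=9: u_9=541/600 ∈ [17/21, 20/21) → index 8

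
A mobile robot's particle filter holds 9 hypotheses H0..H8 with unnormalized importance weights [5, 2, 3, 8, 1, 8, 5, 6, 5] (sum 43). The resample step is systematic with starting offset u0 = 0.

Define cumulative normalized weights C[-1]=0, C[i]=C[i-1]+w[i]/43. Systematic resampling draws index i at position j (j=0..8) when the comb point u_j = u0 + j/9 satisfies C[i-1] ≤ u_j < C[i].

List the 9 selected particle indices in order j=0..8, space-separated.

C = [5/43, 7/43, 10/43, 18/43, 19/43, 27/43, 32/43, 38/43, 1]
j=0: u_0=0 ∈ [0, 5/43) → index 0
j=1: u_1=1/9 ∈ [0, 5/43) → index 0
j=2: u_2=2/9 ∈ [7/43, 10/43) → index 2
j=3: u_3=1/3 ∈ [10/43, 18/43) → index 3
j=4: u_4=4/9 ∈ [19/43, 27/43) → index 5
j=5: u_5=5/9 ∈ [19/43, 27/43) → index 5
j=6: u_6=2/3 ∈ [27/43, 32/43) → index 6
j=7: u_7=7/9 ∈ [32/43, 38/43) → index 7
j=8: u_8=8/9 ∈ [38/43, 1) → index 8

0 0 2 3 5 5 6 7 8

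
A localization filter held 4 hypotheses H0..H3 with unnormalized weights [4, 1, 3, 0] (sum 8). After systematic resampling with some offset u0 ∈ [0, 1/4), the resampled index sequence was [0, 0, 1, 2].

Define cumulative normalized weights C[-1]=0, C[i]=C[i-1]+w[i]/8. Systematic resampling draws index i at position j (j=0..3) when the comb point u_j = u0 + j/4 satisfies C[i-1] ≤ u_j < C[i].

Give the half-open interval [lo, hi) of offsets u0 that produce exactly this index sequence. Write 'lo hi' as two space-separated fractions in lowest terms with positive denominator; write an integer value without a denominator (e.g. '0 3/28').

C = [1/2, 5/8, 1, 1]
j=0 picked index 0: u0 ∈ [0, 1/2)
j=1 picked index 0: u0 ∈ [-1/4, 1/4)
j=2 picked index 1: u0 ∈ [0, 1/8)
j=3 picked index 2: u0 ∈ [-1/8, 1/4)
intersection: [0, 1/8)

0 1/8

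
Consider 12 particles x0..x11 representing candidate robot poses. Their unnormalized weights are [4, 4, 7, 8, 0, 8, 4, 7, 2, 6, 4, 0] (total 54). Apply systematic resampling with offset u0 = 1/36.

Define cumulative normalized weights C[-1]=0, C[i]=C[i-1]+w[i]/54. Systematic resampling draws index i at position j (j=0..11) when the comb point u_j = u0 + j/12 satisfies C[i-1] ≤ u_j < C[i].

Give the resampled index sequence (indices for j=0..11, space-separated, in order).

C = [2/27, 4/27, 5/18, 23/54, 23/54, 31/54, 35/54, 7/9, 22/27, 25/27, 1, 1]
j=0: u_0=1/36 ∈ [0, 2/27) → index 0
j=1: u_1=1/9 ∈ [2/27, 4/27) → index 1
j=2: u_2=7/36 ∈ [4/27, 5/18) → index 2
j=3: u_3=5/18 ∈ [5/18, 23/54) → index 3
j=4: u_4=13/36 ∈ [5/18, 23/54) → index 3
j=5: u_5=4/9 ∈ [23/54, 31/54) → index 5
j=6: u_6=19/36 ∈ [23/54, 31/54) → index 5
j=7: u_7=11/18 ∈ [31/54, 35/54) → index 6
j=8: u_8=25/36 ∈ [35/54, 7/9) → index 7
j=9: u_9=7/9 ∈ [7/9, 22/27) → index 8
j=10: u_10=31/36 ∈ [22/27, 25/27) → index 9
j=11: u_11=17/18 ∈ [25/27, 1) → index 10

0 1 2 3 3 5 5 6 7 8 9 10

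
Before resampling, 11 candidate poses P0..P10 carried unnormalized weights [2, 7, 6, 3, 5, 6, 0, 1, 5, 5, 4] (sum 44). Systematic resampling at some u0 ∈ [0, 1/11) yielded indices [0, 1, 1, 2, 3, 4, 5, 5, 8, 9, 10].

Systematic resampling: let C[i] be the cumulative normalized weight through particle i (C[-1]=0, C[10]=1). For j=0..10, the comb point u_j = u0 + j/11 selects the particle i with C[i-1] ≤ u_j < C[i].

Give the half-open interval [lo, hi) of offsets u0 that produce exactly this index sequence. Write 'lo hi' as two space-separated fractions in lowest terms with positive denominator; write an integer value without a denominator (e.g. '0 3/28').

0 1/44

C = [1/22, 9/44, 15/44, 9/22, 23/44, 29/44, 29/44, 15/22, 35/44, 10/11, 1]
j=0 picked index 0: u0 ∈ [0, 1/22)
j=1 picked index 1: u0 ∈ [-1/22, 5/44)
j=2 picked index 1: u0 ∈ [-3/22, 1/44)
j=3 picked index 2: u0 ∈ [-3/44, 3/44)
j=4 picked index 3: u0 ∈ [-1/44, 1/22)
j=5 picked index 4: u0 ∈ [-1/22, 3/44)
j=6 picked index 5: u0 ∈ [-1/44, 5/44)
j=7 picked index 5: u0 ∈ [-5/44, 1/44)
j=8 picked index 8: u0 ∈ [-1/22, 3/44)
j=9 picked index 9: u0 ∈ [-1/44, 1/11)
j=10 picked index 10: u0 ∈ [0, 1/11)
intersection: [0, 1/44)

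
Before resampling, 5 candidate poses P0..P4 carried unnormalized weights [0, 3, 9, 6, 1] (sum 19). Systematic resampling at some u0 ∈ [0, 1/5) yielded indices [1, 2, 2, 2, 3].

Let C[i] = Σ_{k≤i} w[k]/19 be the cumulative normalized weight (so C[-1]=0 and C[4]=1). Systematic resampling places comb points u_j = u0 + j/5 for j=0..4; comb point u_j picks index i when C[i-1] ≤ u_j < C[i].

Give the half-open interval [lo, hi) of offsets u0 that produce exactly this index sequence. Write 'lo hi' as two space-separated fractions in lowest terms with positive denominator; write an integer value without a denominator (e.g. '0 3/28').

C = [0, 3/19, 12/19, 18/19, 1]
j=0 picked index 1: u0 ∈ [0, 3/19)
j=1 picked index 2: u0 ∈ [-4/95, 41/95)
j=2 picked index 2: u0 ∈ [-23/95, 22/95)
j=3 picked index 2: u0 ∈ [-42/95, 3/95)
j=4 picked index 3: u0 ∈ [-16/95, 14/95)
intersection: [0, 3/95)

0 3/95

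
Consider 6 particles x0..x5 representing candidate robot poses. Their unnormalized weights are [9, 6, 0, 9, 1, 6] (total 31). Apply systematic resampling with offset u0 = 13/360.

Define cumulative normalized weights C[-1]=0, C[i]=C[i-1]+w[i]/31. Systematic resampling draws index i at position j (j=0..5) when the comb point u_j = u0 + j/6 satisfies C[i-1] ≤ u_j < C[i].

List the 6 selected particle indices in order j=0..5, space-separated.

0 0 1 3 3 5

C = [9/31, 15/31, 15/31, 24/31, 25/31, 1]
j=0: u_0=13/360 ∈ [0, 9/31) → index 0
j=1: u_1=73/360 ∈ [0, 9/31) → index 0
j=2: u_2=133/360 ∈ [9/31, 15/31) → index 1
j=3: u_3=193/360 ∈ [15/31, 24/31) → index 3
j=4: u_4=253/360 ∈ [15/31, 24/31) → index 3
j=5: u_5=313/360 ∈ [25/31, 1) → index 5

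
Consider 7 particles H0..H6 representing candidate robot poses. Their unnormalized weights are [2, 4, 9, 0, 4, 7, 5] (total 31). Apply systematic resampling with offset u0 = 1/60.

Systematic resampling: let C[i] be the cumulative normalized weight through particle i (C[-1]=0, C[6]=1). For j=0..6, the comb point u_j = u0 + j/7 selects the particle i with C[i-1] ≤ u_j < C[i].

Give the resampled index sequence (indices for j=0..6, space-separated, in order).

C = [2/31, 6/31, 15/31, 15/31, 19/31, 26/31, 1]
j=0: u_0=1/60 ∈ [0, 2/31) → index 0
j=1: u_1=67/420 ∈ [2/31, 6/31) → index 1
j=2: u_2=127/420 ∈ [6/31, 15/31) → index 2
j=3: u_3=187/420 ∈ [6/31, 15/31) → index 2
j=4: u_4=247/420 ∈ [15/31, 19/31) → index 4
j=5: u_5=307/420 ∈ [19/31, 26/31) → index 5
j=6: u_6=367/420 ∈ [26/31, 1) → index 6

0 1 2 2 4 5 6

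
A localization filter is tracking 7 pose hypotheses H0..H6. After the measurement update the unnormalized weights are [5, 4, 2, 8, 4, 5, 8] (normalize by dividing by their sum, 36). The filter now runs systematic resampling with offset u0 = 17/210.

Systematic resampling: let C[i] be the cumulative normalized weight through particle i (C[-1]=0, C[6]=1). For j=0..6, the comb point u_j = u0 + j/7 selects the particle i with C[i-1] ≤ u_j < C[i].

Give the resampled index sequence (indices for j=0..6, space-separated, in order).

C = [5/36, 1/4, 11/36, 19/36, 23/36, 7/9, 1]
j=0: u_0=17/210 ∈ [0, 5/36) → index 0
j=1: u_1=47/210 ∈ [5/36, 1/4) → index 1
j=2: u_2=11/30 ∈ [11/36, 19/36) → index 3
j=3: u_3=107/210 ∈ [11/36, 19/36) → index 3
j=4: u_4=137/210 ∈ [23/36, 7/9) → index 5
j=5: u_5=167/210 ∈ [7/9, 1) → index 6
j=6: u_6=197/210 ∈ [7/9, 1) → index 6

0 1 3 3 5 6 6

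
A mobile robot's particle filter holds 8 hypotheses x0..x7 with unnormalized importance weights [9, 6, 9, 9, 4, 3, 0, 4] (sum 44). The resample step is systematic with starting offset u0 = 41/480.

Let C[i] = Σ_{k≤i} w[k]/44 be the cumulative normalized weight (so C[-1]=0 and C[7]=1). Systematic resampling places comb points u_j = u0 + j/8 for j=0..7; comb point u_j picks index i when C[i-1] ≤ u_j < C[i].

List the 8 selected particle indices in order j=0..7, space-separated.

0 1 1 2 3 3 4 7

C = [9/44, 15/44, 6/11, 3/4, 37/44, 10/11, 10/11, 1]
j=0: u_0=41/480 ∈ [0, 9/44) → index 0
j=1: u_1=101/480 ∈ [9/44, 15/44) → index 1
j=2: u_2=161/480 ∈ [9/44, 15/44) → index 1
j=3: u_3=221/480 ∈ [15/44, 6/11) → index 2
j=4: u_4=281/480 ∈ [6/11, 3/4) → index 3
j=5: u_5=341/480 ∈ [6/11, 3/4) → index 3
j=6: u_6=401/480 ∈ [3/4, 37/44) → index 4
j=7: u_7=461/480 ∈ [10/11, 1) → index 7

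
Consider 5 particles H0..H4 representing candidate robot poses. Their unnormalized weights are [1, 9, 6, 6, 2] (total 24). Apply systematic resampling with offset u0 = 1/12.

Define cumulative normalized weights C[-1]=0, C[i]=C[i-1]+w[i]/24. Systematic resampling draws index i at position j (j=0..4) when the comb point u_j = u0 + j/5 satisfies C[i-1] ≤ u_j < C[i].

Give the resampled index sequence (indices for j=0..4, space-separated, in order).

1 1 2 3 3

C = [1/24, 5/12, 2/3, 11/12, 1]
j=0: u_0=1/12 ∈ [1/24, 5/12) → index 1
j=1: u_1=17/60 ∈ [1/24, 5/12) → index 1
j=2: u_2=29/60 ∈ [5/12, 2/3) → index 2
j=3: u_3=41/60 ∈ [2/3, 11/12) → index 3
j=4: u_4=53/60 ∈ [2/3, 11/12) → index 3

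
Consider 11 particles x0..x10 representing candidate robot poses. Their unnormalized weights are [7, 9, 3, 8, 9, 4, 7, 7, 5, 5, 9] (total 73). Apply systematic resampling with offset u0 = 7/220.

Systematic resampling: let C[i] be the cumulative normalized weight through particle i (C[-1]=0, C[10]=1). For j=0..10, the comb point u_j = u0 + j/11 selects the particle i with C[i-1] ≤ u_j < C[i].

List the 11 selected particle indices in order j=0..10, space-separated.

0 1 1 3 4 4 6 7 8 9 10

C = [7/73, 16/73, 19/73, 27/73, 36/73, 40/73, 47/73, 54/73, 59/73, 64/73, 1]
j=0: u_0=7/220 ∈ [0, 7/73) → index 0
j=1: u_1=27/220 ∈ [7/73, 16/73) → index 1
j=2: u_2=47/220 ∈ [7/73, 16/73) → index 1
j=3: u_3=67/220 ∈ [19/73, 27/73) → index 3
j=4: u_4=87/220 ∈ [27/73, 36/73) → index 4
j=5: u_5=107/220 ∈ [27/73, 36/73) → index 4
j=6: u_6=127/220 ∈ [40/73, 47/73) → index 6
j=7: u_7=147/220 ∈ [47/73, 54/73) → index 7
j=8: u_8=167/220 ∈ [54/73, 59/73) → index 8
j=9: u_9=17/20 ∈ [59/73, 64/73) → index 9
j=10: u_10=207/220 ∈ [64/73, 1) → index 10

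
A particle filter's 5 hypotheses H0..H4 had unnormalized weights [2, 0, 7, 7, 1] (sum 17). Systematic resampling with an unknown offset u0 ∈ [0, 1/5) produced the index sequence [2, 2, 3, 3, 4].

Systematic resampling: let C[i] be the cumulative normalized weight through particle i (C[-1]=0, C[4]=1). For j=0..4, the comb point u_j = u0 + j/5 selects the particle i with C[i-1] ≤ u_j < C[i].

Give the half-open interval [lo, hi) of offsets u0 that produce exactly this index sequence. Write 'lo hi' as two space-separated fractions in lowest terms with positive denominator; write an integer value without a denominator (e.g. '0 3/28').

12/85 1/5

C = [2/17, 2/17, 9/17, 16/17, 1]
j=0 picked index 2: u0 ∈ [2/17, 9/17)
j=1 picked index 2: u0 ∈ [-7/85, 28/85)
j=2 picked index 3: u0 ∈ [11/85, 46/85)
j=3 picked index 3: u0 ∈ [-6/85, 29/85)
j=4 picked index 4: u0 ∈ [12/85, 1/5)
intersection: [12/85, 1/5)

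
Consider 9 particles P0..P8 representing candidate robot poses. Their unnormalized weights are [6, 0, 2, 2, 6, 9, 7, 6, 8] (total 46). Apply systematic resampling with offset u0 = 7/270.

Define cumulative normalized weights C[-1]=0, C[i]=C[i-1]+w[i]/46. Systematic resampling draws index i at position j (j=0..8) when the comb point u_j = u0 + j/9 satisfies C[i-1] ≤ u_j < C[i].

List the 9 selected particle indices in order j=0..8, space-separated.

0 2 4 5 5 6 6 7 8

C = [3/23, 3/23, 4/23, 5/23, 8/23, 25/46, 16/23, 19/23, 1]
j=0: u_0=7/270 ∈ [0, 3/23) → index 0
j=1: u_1=37/270 ∈ [3/23, 4/23) → index 2
j=2: u_2=67/270 ∈ [5/23, 8/23) → index 4
j=3: u_3=97/270 ∈ [8/23, 25/46) → index 5
j=4: u_4=127/270 ∈ [8/23, 25/46) → index 5
j=5: u_5=157/270 ∈ [25/46, 16/23) → index 6
j=6: u_6=187/270 ∈ [25/46, 16/23) → index 6
j=7: u_7=217/270 ∈ [16/23, 19/23) → index 7
j=8: u_8=247/270 ∈ [19/23, 1) → index 8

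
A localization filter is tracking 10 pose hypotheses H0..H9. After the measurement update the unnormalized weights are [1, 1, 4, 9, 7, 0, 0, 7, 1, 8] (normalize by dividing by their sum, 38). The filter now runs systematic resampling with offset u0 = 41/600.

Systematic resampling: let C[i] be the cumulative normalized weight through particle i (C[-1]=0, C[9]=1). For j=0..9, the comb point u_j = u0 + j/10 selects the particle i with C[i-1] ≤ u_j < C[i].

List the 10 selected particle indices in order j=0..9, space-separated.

2 3 3 3 4 4 7 8 9 9

C = [1/38, 1/19, 3/19, 15/38, 11/19, 11/19, 11/19, 29/38, 15/19, 1]
j=0: u_0=41/600 ∈ [1/19, 3/19) → index 2
j=1: u_1=101/600 ∈ [3/19, 15/38) → index 3
j=2: u_2=161/600 ∈ [3/19, 15/38) → index 3
j=3: u_3=221/600 ∈ [3/19, 15/38) → index 3
j=4: u_4=281/600 ∈ [15/38, 11/19) → index 4
j=5: u_5=341/600 ∈ [15/38, 11/19) → index 4
j=6: u_6=401/600 ∈ [11/19, 29/38) → index 7
j=7: u_7=461/600 ∈ [29/38, 15/19) → index 8
j=8: u_8=521/600 ∈ [15/19, 1) → index 9
j=9: u_9=581/600 ∈ [15/19, 1) → index 9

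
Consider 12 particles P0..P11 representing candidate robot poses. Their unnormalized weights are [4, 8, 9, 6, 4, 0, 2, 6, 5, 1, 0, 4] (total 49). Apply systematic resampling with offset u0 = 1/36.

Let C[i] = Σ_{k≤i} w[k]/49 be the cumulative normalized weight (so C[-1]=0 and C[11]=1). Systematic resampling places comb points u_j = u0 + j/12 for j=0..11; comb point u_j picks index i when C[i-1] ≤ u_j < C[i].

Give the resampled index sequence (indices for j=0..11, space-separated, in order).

0 1 1 2 2 3 3 4 7 7 8 11

C = [4/49, 12/49, 3/7, 27/49, 31/49, 31/49, 33/49, 39/49, 44/49, 45/49, 45/49, 1]
j=0: u_0=1/36 ∈ [0, 4/49) → index 0
j=1: u_1=1/9 ∈ [4/49, 12/49) → index 1
j=2: u_2=7/36 ∈ [4/49, 12/49) → index 1
j=3: u_3=5/18 ∈ [12/49, 3/7) → index 2
j=4: u_4=13/36 ∈ [12/49, 3/7) → index 2
j=5: u_5=4/9 ∈ [3/7, 27/49) → index 3
j=6: u_6=19/36 ∈ [3/7, 27/49) → index 3
j=7: u_7=11/18 ∈ [27/49, 31/49) → index 4
j=8: u_8=25/36 ∈ [33/49, 39/49) → index 7
j=9: u_9=7/9 ∈ [33/49, 39/49) → index 7
j=10: u_10=31/36 ∈ [39/49, 44/49) → index 8
j=11: u_11=17/18 ∈ [45/49, 1) → index 11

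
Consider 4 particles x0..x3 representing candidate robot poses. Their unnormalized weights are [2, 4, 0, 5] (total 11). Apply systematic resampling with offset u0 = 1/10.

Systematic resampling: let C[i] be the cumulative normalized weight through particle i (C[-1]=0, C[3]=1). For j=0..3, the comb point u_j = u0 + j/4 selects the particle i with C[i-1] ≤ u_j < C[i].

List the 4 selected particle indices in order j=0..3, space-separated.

C = [2/11, 6/11, 6/11, 1]
j=0: u_0=1/10 ∈ [0, 2/11) → index 0
j=1: u_1=7/20 ∈ [2/11, 6/11) → index 1
j=2: u_2=3/5 ∈ [6/11, 1) → index 3
j=3: u_3=17/20 ∈ [6/11, 1) → index 3

0 1 3 3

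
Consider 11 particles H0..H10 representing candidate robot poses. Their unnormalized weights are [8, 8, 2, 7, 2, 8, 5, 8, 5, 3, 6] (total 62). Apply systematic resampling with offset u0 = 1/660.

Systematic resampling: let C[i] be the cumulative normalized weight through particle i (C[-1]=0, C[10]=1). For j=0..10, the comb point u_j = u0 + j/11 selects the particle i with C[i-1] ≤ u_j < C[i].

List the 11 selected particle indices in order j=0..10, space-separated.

0 0 1 2 3 5 5 6 7 8 10

C = [4/31, 8/31, 9/31, 25/62, 27/62, 35/62, 20/31, 24/31, 53/62, 28/31, 1]
j=0: u_0=1/660 ∈ [0, 4/31) → index 0
j=1: u_1=61/660 ∈ [0, 4/31) → index 0
j=2: u_2=11/60 ∈ [4/31, 8/31) → index 1
j=3: u_3=181/660 ∈ [8/31, 9/31) → index 2
j=4: u_4=241/660 ∈ [9/31, 25/62) → index 3
j=5: u_5=301/660 ∈ [27/62, 35/62) → index 5
j=6: u_6=361/660 ∈ [27/62, 35/62) → index 5
j=7: u_7=421/660 ∈ [35/62, 20/31) → index 6
j=8: u_8=481/660 ∈ [20/31, 24/31) → index 7
j=9: u_9=541/660 ∈ [24/31, 53/62) → index 8
j=10: u_10=601/660 ∈ [28/31, 1) → index 10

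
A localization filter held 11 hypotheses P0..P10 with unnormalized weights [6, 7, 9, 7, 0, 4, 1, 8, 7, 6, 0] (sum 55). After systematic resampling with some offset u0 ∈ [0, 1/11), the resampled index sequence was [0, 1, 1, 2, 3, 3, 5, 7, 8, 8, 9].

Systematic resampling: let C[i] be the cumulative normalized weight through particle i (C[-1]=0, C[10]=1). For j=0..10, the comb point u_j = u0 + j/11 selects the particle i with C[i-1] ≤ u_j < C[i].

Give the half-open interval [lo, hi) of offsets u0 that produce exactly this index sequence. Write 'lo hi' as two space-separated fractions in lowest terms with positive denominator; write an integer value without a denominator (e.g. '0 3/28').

C = [6/55, 13/55, 2/5, 29/55, 29/55, 3/5, 34/55, 42/55, 49/55, 1, 1]
j=0 picked index 0: u0 ∈ [0, 6/55)
j=1 picked index 1: u0 ∈ [1/55, 8/55)
j=2 picked index 1: u0 ∈ [-4/55, 3/55)
j=3 picked index 2: u0 ∈ [-2/55, 7/55)
j=4 picked index 3: u0 ∈ [2/55, 9/55)
j=5 picked index 3: u0 ∈ [-3/55, 4/55)
j=6 picked index 5: u0 ∈ [-1/55, 3/55)
j=7 picked index 7: u0 ∈ [-1/55, 7/55)
j=8 picked index 8: u0 ∈ [2/55, 9/55)
j=9 picked index 8: u0 ∈ [-3/55, 4/55)
j=10 picked index 9: u0 ∈ [-1/55, 1/11)
intersection: [2/55, 3/55)

2/55 3/55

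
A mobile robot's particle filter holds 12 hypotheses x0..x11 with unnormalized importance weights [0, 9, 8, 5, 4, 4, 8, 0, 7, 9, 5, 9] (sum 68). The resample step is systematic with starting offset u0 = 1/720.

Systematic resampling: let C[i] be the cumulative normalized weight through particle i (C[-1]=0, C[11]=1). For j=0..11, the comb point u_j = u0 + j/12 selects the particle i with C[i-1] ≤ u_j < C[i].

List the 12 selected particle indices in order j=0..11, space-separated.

C = [0, 9/68, 1/4, 11/34, 13/34, 15/34, 19/34, 19/34, 45/68, 27/34, 59/68, 1]
j=0: u_0=1/720 ∈ [0, 9/68) → index 1
j=1: u_1=61/720 ∈ [0, 9/68) → index 1
j=2: u_2=121/720 ∈ [9/68, 1/4) → index 2
j=3: u_3=181/720 ∈ [1/4, 11/34) → index 3
j=4: u_4=241/720 ∈ [11/34, 13/34) → index 4
j=5: u_5=301/720 ∈ [13/34, 15/34) → index 5
j=6: u_6=361/720 ∈ [15/34, 19/34) → index 6
j=7: u_7=421/720 ∈ [19/34, 45/68) → index 8
j=8: u_8=481/720 ∈ [45/68, 27/34) → index 9
j=9: u_9=541/720 ∈ [45/68, 27/34) → index 9
j=10: u_10=601/720 ∈ [27/34, 59/68) → index 10
j=11: u_11=661/720 ∈ [59/68, 1) → index 11

1 1 2 3 4 5 6 8 9 9 10 11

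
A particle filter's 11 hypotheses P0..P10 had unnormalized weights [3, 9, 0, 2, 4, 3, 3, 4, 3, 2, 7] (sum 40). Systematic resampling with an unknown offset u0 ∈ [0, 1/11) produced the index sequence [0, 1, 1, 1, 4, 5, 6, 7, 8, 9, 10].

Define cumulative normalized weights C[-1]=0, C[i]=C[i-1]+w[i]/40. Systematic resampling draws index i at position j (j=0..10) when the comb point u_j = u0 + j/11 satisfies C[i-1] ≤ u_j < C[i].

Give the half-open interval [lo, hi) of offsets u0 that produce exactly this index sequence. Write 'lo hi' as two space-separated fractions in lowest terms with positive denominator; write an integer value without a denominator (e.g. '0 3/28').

C = [3/40, 3/10, 3/10, 7/20, 9/20, 21/40, 3/5, 7/10, 31/40, 33/40, 1]
j=0 picked index 0: u0 ∈ [0, 3/40)
j=1 picked index 1: u0 ∈ [-7/440, 23/110)
j=2 picked index 1: u0 ∈ [-47/440, 13/110)
j=3 picked index 1: u0 ∈ [-87/440, 3/110)
j=4 picked index 4: u0 ∈ [-3/220, 19/220)
j=5 picked index 5: u0 ∈ [-1/220, 31/440)
j=6 picked index 6: u0 ∈ [-9/440, 3/55)
j=7 picked index 7: u0 ∈ [-2/55, 7/110)
j=8 picked index 8: u0 ∈ [-3/110, 21/440)
j=9 picked index 9: u0 ∈ [-19/440, 3/440)
j=10 picked index 10: u0 ∈ [-37/440, 1/11)
intersection: [0, 3/440)

0 3/440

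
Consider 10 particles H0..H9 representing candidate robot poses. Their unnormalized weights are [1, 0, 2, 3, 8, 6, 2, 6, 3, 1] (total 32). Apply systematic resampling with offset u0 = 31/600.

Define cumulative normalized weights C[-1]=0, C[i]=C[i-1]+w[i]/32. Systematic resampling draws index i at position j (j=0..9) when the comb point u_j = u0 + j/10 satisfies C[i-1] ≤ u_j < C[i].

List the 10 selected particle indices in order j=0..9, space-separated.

2 3 4 4 5 5 6 7 7 8

C = [1/32, 1/32, 3/32, 3/16, 7/16, 5/8, 11/16, 7/8, 31/32, 1]
j=0: u_0=31/600 ∈ [1/32, 3/32) → index 2
j=1: u_1=91/600 ∈ [3/32, 3/16) → index 3
j=2: u_2=151/600 ∈ [3/16, 7/16) → index 4
j=3: u_3=211/600 ∈ [3/16, 7/16) → index 4
j=4: u_4=271/600 ∈ [7/16, 5/8) → index 5
j=5: u_5=331/600 ∈ [7/16, 5/8) → index 5
j=6: u_6=391/600 ∈ [5/8, 11/16) → index 6
j=7: u_7=451/600 ∈ [11/16, 7/8) → index 7
j=8: u_8=511/600 ∈ [11/16, 7/8) → index 7
j=9: u_9=571/600 ∈ [7/8, 31/32) → index 8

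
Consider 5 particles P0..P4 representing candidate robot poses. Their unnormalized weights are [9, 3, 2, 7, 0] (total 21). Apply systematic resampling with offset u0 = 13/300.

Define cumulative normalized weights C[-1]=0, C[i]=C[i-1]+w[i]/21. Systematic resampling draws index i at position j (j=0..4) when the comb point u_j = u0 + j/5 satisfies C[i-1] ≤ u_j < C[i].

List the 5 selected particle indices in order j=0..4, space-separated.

0 0 1 2 3

C = [3/7, 4/7, 2/3, 1, 1]
j=0: u_0=13/300 ∈ [0, 3/7) → index 0
j=1: u_1=73/300 ∈ [0, 3/7) → index 0
j=2: u_2=133/300 ∈ [3/7, 4/7) → index 1
j=3: u_3=193/300 ∈ [4/7, 2/3) → index 2
j=4: u_4=253/300 ∈ [2/3, 1) → index 3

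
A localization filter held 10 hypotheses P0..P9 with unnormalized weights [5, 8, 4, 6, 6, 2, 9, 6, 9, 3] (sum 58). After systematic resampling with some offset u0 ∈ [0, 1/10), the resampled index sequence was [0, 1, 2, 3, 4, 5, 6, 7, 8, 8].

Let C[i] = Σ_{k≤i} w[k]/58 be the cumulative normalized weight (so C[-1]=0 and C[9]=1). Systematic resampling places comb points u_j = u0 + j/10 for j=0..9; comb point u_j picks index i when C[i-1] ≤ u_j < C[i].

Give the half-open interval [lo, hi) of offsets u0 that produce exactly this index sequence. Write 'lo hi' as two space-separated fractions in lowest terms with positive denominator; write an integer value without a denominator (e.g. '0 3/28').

C = [5/58, 13/58, 17/58, 23/58, 1/2, 31/58, 20/29, 23/29, 55/58, 1]
j=0 picked index 0: u0 ∈ [0, 5/58)
j=1 picked index 1: u0 ∈ [-2/145, 18/145)
j=2 picked index 2: u0 ∈ [7/290, 27/290)
j=3 picked index 3: u0 ∈ [-1/145, 14/145)
j=4 picked index 4: u0 ∈ [-1/290, 1/10)
j=5 picked index 5: u0 ∈ [0, 1/29)
j=6 picked index 6: u0 ∈ [-19/290, 13/145)
j=7 picked index 7: u0 ∈ [-3/290, 27/290)
j=8 picked index 8: u0 ∈ [-1/145, 43/290)
j=9 picked index 8: u0 ∈ [-31/290, 7/145)
intersection: [7/290, 1/29)

7/290 1/29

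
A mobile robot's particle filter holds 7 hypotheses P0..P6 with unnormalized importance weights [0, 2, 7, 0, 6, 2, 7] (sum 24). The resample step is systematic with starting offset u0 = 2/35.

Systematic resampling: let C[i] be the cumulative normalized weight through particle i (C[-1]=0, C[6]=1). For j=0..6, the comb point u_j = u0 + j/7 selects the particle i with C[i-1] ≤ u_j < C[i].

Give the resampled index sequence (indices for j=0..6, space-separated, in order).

1 2 2 4 5 6 6

C = [0, 1/12, 3/8, 3/8, 5/8, 17/24, 1]
j=0: u_0=2/35 ∈ [0, 1/12) → index 1
j=1: u_1=1/5 ∈ [1/12, 3/8) → index 2
j=2: u_2=12/35 ∈ [1/12, 3/8) → index 2
j=3: u_3=17/35 ∈ [3/8, 5/8) → index 4
j=4: u_4=22/35 ∈ [5/8, 17/24) → index 5
j=5: u_5=27/35 ∈ [17/24, 1) → index 6
j=6: u_6=32/35 ∈ [17/24, 1) → index 6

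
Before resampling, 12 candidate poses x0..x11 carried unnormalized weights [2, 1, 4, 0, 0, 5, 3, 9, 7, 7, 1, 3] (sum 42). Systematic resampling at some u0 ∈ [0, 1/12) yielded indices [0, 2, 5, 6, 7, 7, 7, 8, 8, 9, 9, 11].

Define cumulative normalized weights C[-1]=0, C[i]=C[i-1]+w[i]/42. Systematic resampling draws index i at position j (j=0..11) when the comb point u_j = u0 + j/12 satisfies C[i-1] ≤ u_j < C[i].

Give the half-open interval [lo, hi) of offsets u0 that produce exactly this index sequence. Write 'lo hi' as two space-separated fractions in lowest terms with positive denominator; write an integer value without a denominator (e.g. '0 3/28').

1/28 1/21

C = [1/21, 1/14, 1/6, 1/6, 1/6, 2/7, 5/14, 4/7, 31/42, 19/21, 13/14, 1]
j=0 picked index 0: u0 ∈ [0, 1/21)
j=1 picked index 2: u0 ∈ [-1/84, 1/12)
j=2 picked index 5: u0 ∈ [0, 5/42)
j=3 picked index 6: u0 ∈ [1/28, 3/28)
j=4 picked index 7: u0 ∈ [1/42, 5/21)
j=5 picked index 7: u0 ∈ [-5/84, 13/84)
j=6 picked index 7: u0 ∈ [-1/7, 1/14)
j=7 picked index 8: u0 ∈ [-1/84, 13/84)
j=8 picked index 8: u0 ∈ [-2/21, 1/14)
j=9 picked index 9: u0 ∈ [-1/84, 13/84)
j=10 picked index 9: u0 ∈ [-2/21, 1/14)
j=11 picked index 11: u0 ∈ [1/84, 1/12)
intersection: [1/28, 1/21)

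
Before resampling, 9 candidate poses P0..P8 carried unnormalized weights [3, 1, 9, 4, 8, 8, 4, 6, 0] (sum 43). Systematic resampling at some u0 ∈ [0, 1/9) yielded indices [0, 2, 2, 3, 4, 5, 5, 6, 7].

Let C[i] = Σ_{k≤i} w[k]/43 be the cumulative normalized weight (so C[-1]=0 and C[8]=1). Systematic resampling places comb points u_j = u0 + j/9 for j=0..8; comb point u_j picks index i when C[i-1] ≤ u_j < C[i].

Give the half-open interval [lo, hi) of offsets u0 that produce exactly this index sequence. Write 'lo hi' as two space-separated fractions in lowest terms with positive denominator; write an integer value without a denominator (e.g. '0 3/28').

10/387 8/129

C = [3/43, 4/43, 13/43, 17/43, 25/43, 33/43, 37/43, 1, 1]
j=0 picked index 0: u0 ∈ [0, 3/43)
j=1 picked index 2: u0 ∈ [-7/387, 74/387)
j=2 picked index 2: u0 ∈ [-50/387, 31/387)
j=3 picked index 3: u0 ∈ [-4/129, 8/129)
j=4 picked index 4: u0 ∈ [-19/387, 53/387)
j=5 picked index 5: u0 ∈ [10/387, 82/387)
j=6 picked index 5: u0 ∈ [-11/129, 13/129)
j=7 picked index 6: u0 ∈ [-4/387, 32/387)
j=8 picked index 7: u0 ∈ [-11/387, 1/9)
intersection: [10/387, 8/129)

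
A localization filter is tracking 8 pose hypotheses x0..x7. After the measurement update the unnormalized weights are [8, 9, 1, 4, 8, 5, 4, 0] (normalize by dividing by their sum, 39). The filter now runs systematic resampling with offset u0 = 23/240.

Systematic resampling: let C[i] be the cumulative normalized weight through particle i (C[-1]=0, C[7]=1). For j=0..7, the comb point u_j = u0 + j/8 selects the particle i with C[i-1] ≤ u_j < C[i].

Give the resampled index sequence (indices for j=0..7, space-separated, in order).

0 1 1 3 4 4 5 6

C = [8/39, 17/39, 6/13, 22/39, 10/13, 35/39, 1, 1]
j=0: u_0=23/240 ∈ [0, 8/39) → index 0
j=1: u_1=53/240 ∈ [8/39, 17/39) → index 1
j=2: u_2=83/240 ∈ [8/39, 17/39) → index 1
j=3: u_3=113/240 ∈ [6/13, 22/39) → index 3
j=4: u_4=143/240 ∈ [22/39, 10/13) → index 4
j=5: u_5=173/240 ∈ [22/39, 10/13) → index 4
j=6: u_6=203/240 ∈ [10/13, 35/39) → index 5
j=7: u_7=233/240 ∈ [35/39, 1) → index 6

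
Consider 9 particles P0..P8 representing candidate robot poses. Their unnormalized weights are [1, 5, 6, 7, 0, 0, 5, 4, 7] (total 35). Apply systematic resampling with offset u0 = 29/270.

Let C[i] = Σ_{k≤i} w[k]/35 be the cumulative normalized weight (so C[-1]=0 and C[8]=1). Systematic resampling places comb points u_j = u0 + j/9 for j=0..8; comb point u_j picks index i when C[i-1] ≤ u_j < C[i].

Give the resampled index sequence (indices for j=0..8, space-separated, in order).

C = [1/35, 6/35, 12/35, 19/35, 19/35, 19/35, 24/35, 4/5, 1]
j=0: u_0=29/270 ∈ [1/35, 6/35) → index 1
j=1: u_1=59/270 ∈ [6/35, 12/35) → index 2
j=2: u_2=89/270 ∈ [6/35, 12/35) → index 2
j=3: u_3=119/270 ∈ [12/35, 19/35) → index 3
j=4: u_4=149/270 ∈ [19/35, 24/35) → index 6
j=5: u_5=179/270 ∈ [19/35, 24/35) → index 6
j=6: u_6=209/270 ∈ [24/35, 4/5) → index 7
j=7: u_7=239/270 ∈ [4/5, 1) → index 8
j=8: u_8=269/270 ∈ [4/5, 1) → index 8

1 2 2 3 6 6 7 8 8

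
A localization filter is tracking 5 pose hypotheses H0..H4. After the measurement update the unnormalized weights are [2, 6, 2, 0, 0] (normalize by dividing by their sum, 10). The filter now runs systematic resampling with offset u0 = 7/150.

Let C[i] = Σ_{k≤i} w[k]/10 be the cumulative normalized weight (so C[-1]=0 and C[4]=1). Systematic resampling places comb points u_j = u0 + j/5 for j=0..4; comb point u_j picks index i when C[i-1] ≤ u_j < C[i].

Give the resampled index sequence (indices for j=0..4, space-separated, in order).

0 1 1 1 2

C = [1/5, 4/5, 1, 1, 1]
j=0: u_0=7/150 ∈ [0, 1/5) → index 0
j=1: u_1=37/150 ∈ [1/5, 4/5) → index 1
j=2: u_2=67/150 ∈ [1/5, 4/5) → index 1
j=3: u_3=97/150 ∈ [1/5, 4/5) → index 1
j=4: u_4=127/150 ∈ [4/5, 1) → index 2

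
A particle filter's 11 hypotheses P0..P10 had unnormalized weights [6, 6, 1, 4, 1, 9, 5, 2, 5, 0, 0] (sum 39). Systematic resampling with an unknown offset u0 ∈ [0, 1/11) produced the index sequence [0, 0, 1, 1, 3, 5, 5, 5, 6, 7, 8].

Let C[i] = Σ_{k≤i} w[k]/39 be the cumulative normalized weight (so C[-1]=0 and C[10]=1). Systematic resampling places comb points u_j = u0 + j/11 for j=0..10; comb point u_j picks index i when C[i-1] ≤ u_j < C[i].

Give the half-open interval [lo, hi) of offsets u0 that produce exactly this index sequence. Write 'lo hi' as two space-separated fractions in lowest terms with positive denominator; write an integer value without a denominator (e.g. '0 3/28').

C = [2/13, 4/13, 1/3, 17/39, 6/13, 9/13, 32/39, 34/39, 1, 1, 1]
j=0 picked index 0: u0 ∈ [0, 2/13)
j=1 picked index 0: u0 ∈ [-1/11, 9/143)
j=2 picked index 1: u0 ∈ [-4/143, 18/143)
j=3 picked index 1: u0 ∈ [-17/143, 5/143)
j=4 picked index 3: u0 ∈ [-1/33, 31/429)
j=5 picked index 5: u0 ∈ [1/143, 34/143)
j=6 picked index 5: u0 ∈ [-12/143, 21/143)
j=7 picked index 5: u0 ∈ [-25/143, 8/143)
j=8 picked index 6: u0 ∈ [-5/143, 40/429)
j=9 picked index 7: u0 ∈ [1/429, 23/429)
j=10 picked index 8: u0 ∈ [-16/429, 1/11)
intersection: [1/143, 5/143)

1/143 5/143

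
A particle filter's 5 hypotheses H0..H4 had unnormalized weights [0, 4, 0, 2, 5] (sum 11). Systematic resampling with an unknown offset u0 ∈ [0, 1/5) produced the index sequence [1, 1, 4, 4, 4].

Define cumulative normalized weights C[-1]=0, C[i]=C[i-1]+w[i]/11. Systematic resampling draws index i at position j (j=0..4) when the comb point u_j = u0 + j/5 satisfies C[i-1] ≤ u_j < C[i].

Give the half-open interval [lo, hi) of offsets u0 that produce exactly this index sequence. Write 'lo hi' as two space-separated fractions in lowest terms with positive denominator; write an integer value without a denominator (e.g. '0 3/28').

8/55 9/55

C = [0, 4/11, 4/11, 6/11, 1]
j=0 picked index 1: u0 ∈ [0, 4/11)
j=1 picked index 1: u0 ∈ [-1/5, 9/55)
j=2 picked index 4: u0 ∈ [8/55, 3/5)
j=3 picked index 4: u0 ∈ [-3/55, 2/5)
j=4 picked index 4: u0 ∈ [-14/55, 1/5)
intersection: [8/55, 9/55)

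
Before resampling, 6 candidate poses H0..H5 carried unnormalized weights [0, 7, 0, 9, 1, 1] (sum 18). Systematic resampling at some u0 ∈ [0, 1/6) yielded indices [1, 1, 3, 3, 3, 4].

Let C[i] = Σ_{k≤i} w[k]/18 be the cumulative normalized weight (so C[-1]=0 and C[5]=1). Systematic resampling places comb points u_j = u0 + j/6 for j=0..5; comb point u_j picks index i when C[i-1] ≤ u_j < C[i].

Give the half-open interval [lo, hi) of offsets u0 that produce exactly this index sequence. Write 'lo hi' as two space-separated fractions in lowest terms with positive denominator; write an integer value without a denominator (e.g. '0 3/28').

C = [0, 7/18, 7/18, 8/9, 17/18, 1]
j=0 picked index 1: u0 ∈ [0, 7/18)
j=1 picked index 1: u0 ∈ [-1/6, 2/9)
j=2 picked index 3: u0 ∈ [1/18, 5/9)
j=3 picked index 3: u0 ∈ [-1/9, 7/18)
j=4 picked index 3: u0 ∈ [-5/18, 2/9)
j=5 picked index 4: u0 ∈ [1/18, 1/9)
intersection: [1/18, 1/9)

1/18 1/9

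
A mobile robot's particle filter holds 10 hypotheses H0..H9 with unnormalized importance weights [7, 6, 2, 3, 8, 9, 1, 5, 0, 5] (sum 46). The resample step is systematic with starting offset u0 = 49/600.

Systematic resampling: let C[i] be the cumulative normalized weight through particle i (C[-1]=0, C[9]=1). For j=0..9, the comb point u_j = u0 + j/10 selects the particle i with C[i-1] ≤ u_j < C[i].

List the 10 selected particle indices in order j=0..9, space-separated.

0 1 1 3 4 5 5 6 7 9

C = [7/46, 13/46, 15/46, 9/23, 13/23, 35/46, 18/23, 41/46, 41/46, 1]
j=0: u_0=49/600 ∈ [0, 7/46) → index 0
j=1: u_1=109/600 ∈ [7/46, 13/46) → index 1
j=2: u_2=169/600 ∈ [7/46, 13/46) → index 1
j=3: u_3=229/600 ∈ [15/46, 9/23) → index 3
j=4: u_4=289/600 ∈ [9/23, 13/23) → index 4
j=5: u_5=349/600 ∈ [13/23, 35/46) → index 5
j=6: u_6=409/600 ∈ [13/23, 35/46) → index 5
j=7: u_7=469/600 ∈ [35/46, 18/23) → index 6
j=8: u_8=529/600 ∈ [18/23, 41/46) → index 7
j=9: u_9=589/600 ∈ [41/46, 1) → index 9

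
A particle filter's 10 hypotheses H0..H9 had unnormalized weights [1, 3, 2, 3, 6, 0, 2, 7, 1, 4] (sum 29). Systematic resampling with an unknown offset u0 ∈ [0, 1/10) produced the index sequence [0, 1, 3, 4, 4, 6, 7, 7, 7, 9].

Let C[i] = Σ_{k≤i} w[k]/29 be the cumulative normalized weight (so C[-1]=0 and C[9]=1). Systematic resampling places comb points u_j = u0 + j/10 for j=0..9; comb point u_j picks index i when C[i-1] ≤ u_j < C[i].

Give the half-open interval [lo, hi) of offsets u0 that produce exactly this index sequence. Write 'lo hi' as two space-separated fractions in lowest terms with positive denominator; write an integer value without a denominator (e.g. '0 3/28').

1/58 4/145

C = [1/29, 4/29, 6/29, 9/29, 15/29, 15/29, 17/29, 24/29, 25/29, 1]
j=0 picked index 0: u0 ∈ [0, 1/29)
j=1 picked index 1: u0 ∈ [-19/290, 11/290)
j=2 picked index 3: u0 ∈ [1/145, 16/145)
j=3 picked index 4: u0 ∈ [3/290, 63/290)
j=4 picked index 4: u0 ∈ [-13/145, 17/145)
j=5 picked index 6: u0 ∈ [1/58, 5/58)
j=6 picked index 7: u0 ∈ [-2/145, 33/145)
j=7 picked index 7: u0 ∈ [-33/290, 37/290)
j=8 picked index 7: u0 ∈ [-31/145, 4/145)
j=9 picked index 9: u0 ∈ [-11/290, 1/10)
intersection: [1/58, 4/145)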